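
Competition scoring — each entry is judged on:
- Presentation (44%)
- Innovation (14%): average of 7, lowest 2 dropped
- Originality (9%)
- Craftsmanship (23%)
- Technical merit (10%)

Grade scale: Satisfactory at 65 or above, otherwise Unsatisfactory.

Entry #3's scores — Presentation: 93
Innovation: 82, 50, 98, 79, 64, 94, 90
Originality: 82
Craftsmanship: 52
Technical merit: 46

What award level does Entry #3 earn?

Innovation: drop 50, 64 → average of remaining 5 = 443/5 = 88.6
Weighted total:
  Presentation 93 × 0.44 = 40.92
  Innovation 88.6 × 0.14 = 12.404
  Originality 82 × 0.09 = 7.38
  Craftsmanship 52 × 0.23 = 11.96
  Technical merit 46 × 0.1 = 4.6
Sum = 77.264
77.264 ≥ 65 → Satisfactory

Satisfactory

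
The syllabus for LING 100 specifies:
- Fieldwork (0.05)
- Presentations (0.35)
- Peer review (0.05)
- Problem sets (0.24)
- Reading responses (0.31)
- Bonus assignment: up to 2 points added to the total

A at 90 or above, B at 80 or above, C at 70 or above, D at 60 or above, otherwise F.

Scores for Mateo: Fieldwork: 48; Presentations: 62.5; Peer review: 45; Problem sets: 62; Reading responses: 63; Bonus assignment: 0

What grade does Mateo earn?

D

Weighted total:
  Fieldwork 48 × 0.05 = 2.4
  Presentations 62.5 × 0.35 = 21.875
  Peer review 45 × 0.05 = 2.25
  Problem sets 62 × 0.24 = 14.88
  Reading responses 63 × 0.31 = 19.53
Sum = 60.935
Bonus assignment: 60.935 + 0 = 60.935
60.935 is ≥ 60 and < 70 → D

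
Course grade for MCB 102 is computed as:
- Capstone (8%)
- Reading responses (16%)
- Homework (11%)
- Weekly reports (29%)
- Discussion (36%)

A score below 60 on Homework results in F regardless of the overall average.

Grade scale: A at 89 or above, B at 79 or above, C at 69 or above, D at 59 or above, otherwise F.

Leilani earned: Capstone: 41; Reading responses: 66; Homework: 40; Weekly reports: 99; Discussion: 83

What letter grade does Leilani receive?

F

Homework score 40 < 60: minimum not met.
Weighted total:
  Capstone 41 × 0.08 = 3.28
  Reading responses 66 × 0.16 = 10.56
  Homework 40 × 0.11 = 4.4
  Weekly reports 99 × 0.29 = 28.71
  Discussion 83 × 0.36 = 29.88
Sum = 76.83
Because the Homework minimum was not met, the result is F.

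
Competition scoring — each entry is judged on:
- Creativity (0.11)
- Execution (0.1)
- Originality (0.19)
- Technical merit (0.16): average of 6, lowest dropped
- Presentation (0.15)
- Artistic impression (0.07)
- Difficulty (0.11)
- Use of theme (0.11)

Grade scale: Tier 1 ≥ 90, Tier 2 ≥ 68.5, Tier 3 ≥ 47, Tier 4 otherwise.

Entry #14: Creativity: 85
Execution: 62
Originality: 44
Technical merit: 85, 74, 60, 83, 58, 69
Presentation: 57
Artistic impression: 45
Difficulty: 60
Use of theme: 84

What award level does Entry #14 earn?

Tier 3

Technical merit: drop 58 → average of remaining 5 = 371/5 = 74.2
Weighted total:
  Creativity 85 × 0.11 = 9.35
  Execution 62 × 0.1 = 6.2
  Originality 44 × 0.19 = 8.36
  Technical merit 74.2 × 0.16 = 11.872
  Presentation 57 × 0.15 = 8.55
  Artistic impression 45 × 0.07 = 3.15
  Difficulty 60 × 0.11 = 6.6
  Use of theme 84 × 0.11 = 9.24
Sum = 63.322
63.322 is ≥ 47 and < 68.5 → Tier 3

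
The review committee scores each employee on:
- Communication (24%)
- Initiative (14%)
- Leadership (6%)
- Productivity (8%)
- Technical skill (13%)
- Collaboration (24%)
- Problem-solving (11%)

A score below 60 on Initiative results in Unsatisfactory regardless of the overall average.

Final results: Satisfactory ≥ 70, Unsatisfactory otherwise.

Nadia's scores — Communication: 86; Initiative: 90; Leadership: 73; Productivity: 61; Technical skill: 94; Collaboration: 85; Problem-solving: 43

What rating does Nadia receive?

Satisfactory

Initiative score 90 ≥ 60: minimum met.
Weighted total:
  Communication 86 × 0.24 = 20.64
  Initiative 90 × 0.14 = 12.6
  Leadership 73 × 0.06 = 4.38
  Productivity 61 × 0.08 = 4.88
  Technical skill 94 × 0.13 = 12.22
  Collaboration 85 × 0.24 = 20.4
  Problem-solving 43 × 0.11 = 4.73
Sum = 79.85
79.85 ≥ 70 → Satisfactory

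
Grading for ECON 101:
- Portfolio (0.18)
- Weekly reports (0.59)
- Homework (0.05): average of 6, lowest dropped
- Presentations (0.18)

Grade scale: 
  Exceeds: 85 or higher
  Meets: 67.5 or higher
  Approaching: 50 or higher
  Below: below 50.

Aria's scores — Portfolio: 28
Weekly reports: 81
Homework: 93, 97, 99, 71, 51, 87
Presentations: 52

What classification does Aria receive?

Homework: drop 51 → average of remaining 5 = 447/5 = 89.4
Weighted total:
  Portfolio 28 × 0.18 = 5.04
  Weekly reports 81 × 0.59 = 47.79
  Homework 89.4 × 0.05 = 4.47
  Presentations 52 × 0.18 = 9.36
Sum = 66.66
66.66 is ≥ 50 and < 67.5 → Approaching

Approaching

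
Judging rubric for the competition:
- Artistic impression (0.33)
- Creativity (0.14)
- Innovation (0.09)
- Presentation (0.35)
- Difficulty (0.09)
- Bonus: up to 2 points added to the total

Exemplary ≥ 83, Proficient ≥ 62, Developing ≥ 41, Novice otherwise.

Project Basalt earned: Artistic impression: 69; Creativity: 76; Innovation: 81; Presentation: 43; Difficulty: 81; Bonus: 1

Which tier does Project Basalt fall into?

Weighted total:
  Artistic impression 69 × 0.33 = 22.77
  Creativity 76 × 0.14 = 10.64
  Innovation 81 × 0.09 = 7.29
  Presentation 43 × 0.35 = 15.05
  Difficulty 81 × 0.09 = 7.29
Sum = 63.04
Bonus: 63.04 + 1 = 64.04
64.04 is ≥ 62 and < 83 → Proficient

Proficient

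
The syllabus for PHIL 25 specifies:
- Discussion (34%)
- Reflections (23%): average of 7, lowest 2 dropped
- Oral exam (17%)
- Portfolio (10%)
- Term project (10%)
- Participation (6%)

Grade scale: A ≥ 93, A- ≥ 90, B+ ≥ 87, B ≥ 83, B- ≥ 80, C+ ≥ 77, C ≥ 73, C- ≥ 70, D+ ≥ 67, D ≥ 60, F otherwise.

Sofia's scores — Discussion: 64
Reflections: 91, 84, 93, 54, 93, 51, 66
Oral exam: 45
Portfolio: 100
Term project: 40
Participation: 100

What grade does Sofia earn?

D+

Reflections: drop 51, 54 → average of remaining 5 = 427/5 = 85.4
Weighted total:
  Discussion 64 × 0.34 = 21.76
  Reflections 85.4 × 0.23 = 19.642
  Oral exam 45 × 0.17 = 7.65
  Portfolio 100 × 0.1 = 10
  Term project 40 × 0.1 = 4
  Participation 100 × 0.06 = 6
Sum = 69.052
69.052 is ≥ 67 and < 70 → D+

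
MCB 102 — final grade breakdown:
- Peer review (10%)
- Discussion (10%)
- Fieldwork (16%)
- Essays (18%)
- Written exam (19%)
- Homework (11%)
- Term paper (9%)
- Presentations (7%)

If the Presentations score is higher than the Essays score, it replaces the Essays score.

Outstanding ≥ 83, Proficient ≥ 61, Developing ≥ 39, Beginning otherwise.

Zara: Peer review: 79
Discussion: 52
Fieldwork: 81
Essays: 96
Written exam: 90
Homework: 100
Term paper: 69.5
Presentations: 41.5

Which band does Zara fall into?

Proficient

Presentations (41.5) ≤ Essays (96), so Essays stays at 96.
Weighted total:
  Peer review 79 × 0.1 = 7.9
  Discussion 52 × 0.1 = 5.2
  Fieldwork 81 × 0.16 = 12.96
  Essays 96 × 0.18 = 17.28
  Written exam 90 × 0.19 = 17.1
  Homework 100 × 0.11 = 11
  Term paper 69.5 × 0.09 = 6.255
  Presentations 41.5 × 0.07 = 2.905
Sum = 80.6
80.6 is ≥ 61 and < 83 → Proficient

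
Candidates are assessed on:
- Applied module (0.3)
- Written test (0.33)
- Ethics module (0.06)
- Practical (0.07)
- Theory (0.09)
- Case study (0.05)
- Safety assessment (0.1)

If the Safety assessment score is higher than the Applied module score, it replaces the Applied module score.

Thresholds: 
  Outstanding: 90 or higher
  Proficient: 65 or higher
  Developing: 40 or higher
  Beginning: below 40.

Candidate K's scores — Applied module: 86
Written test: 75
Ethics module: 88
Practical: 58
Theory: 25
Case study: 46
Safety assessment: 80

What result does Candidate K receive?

Proficient

Safety assessment (80) ≤ Applied module (86), so Applied module stays at 86.
Weighted total:
  Applied module 86 × 0.3 = 25.8
  Written test 75 × 0.33 = 24.75
  Ethics module 88 × 0.06 = 5.28
  Practical 58 × 0.07 = 4.06
  Theory 25 × 0.09 = 2.25
  Case study 46 × 0.05 = 2.3
  Safety assessment 80 × 0.1 = 8
Sum = 72.44
72.44 is ≥ 65 and < 90 → Proficient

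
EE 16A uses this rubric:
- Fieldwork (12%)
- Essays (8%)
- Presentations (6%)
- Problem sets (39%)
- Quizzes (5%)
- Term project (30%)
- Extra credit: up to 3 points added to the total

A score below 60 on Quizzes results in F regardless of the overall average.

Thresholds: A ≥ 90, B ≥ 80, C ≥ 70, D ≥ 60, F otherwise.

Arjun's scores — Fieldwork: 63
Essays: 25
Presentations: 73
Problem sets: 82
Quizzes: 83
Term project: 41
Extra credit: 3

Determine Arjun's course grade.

D

Quizzes score 83 ≥ 60: minimum met.
Weighted total:
  Fieldwork 63 × 0.12 = 7.56
  Essays 25 × 0.08 = 2
  Presentations 73 × 0.06 = 4.38
  Problem sets 82 × 0.39 = 31.98
  Quizzes 83 × 0.05 = 4.15
  Term project 41 × 0.3 = 12.3
Sum = 62.37
Extra credit: 62.37 + 3 = 65.37
65.37 is ≥ 60 and < 70 → D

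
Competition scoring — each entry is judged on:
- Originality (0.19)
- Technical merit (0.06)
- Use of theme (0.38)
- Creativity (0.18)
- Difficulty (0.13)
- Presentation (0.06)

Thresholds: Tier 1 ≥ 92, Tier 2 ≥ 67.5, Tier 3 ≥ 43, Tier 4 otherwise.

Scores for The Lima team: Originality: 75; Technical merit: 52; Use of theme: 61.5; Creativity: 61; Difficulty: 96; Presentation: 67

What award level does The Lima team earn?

Weighted total:
  Originality 75 × 0.19 = 14.25
  Technical merit 52 × 0.06 = 3.12
  Use of theme 61.5 × 0.38 = 23.37
  Creativity 61 × 0.18 = 10.98
  Difficulty 96 × 0.13 = 12.48
  Presentation 67 × 0.06 = 4.02
Sum = 68.22
68.22 is ≥ 67.5 and < 92 → Tier 2

Tier 2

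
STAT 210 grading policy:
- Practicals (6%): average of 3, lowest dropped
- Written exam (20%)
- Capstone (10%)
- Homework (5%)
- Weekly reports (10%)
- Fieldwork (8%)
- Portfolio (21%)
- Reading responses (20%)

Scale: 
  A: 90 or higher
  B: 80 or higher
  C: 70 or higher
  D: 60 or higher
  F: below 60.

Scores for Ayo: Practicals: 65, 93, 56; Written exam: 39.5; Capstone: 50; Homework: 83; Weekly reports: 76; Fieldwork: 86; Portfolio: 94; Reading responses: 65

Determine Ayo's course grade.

D

Practicals: drop 56 → average of remaining 2 = 158/2 = 79
Weighted total:
  Practicals 79 × 0.06 = 4.74
  Written exam 39.5 × 0.2 = 7.9
  Capstone 50 × 0.1 = 5
  Homework 83 × 0.05 = 4.15
  Weekly reports 76 × 0.1 = 7.6
  Fieldwork 86 × 0.08 = 6.88
  Portfolio 94 × 0.21 = 19.74
  Reading responses 65 × 0.2 = 13
Sum = 69.01
69.01 is ≥ 60 and < 70 → D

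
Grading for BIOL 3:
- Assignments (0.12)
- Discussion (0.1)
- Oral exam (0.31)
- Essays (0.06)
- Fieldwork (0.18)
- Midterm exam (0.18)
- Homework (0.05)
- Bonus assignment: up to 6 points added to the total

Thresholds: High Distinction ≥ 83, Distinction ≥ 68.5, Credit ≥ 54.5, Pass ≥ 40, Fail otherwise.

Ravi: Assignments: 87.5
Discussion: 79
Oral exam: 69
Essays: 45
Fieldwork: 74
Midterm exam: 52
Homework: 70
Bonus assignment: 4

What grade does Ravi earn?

Distinction

Weighted total:
  Assignments 87.5 × 0.12 = 10.5
  Discussion 79 × 0.1 = 7.9
  Oral exam 69 × 0.31 = 21.39
  Essays 45 × 0.06 = 2.7
  Fieldwork 74 × 0.18 = 13.32
  Midterm exam 52 × 0.18 = 9.36
  Homework 70 × 0.05 = 3.5
Sum = 68.67
Bonus assignment: 68.67 + 4 = 72.67
72.67 is ≥ 68.5 and < 83 → Distinction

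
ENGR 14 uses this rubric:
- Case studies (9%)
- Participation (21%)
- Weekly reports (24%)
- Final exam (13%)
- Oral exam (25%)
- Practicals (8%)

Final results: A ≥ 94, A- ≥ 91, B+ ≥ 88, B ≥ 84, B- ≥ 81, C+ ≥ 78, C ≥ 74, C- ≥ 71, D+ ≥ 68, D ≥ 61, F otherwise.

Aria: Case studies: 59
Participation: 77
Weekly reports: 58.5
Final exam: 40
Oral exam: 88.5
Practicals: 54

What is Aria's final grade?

Weighted total:
  Case studies 59 × 0.09 = 5.31
  Participation 77 × 0.21 = 16.17
  Weekly reports 58.5 × 0.24 = 14.04
  Final exam 40 × 0.13 = 5.2
  Oral exam 88.5 × 0.25 = 22.125
  Practicals 54 × 0.08 = 4.32
Sum = 67.165
67.165 is ≥ 61 and < 68 → D

D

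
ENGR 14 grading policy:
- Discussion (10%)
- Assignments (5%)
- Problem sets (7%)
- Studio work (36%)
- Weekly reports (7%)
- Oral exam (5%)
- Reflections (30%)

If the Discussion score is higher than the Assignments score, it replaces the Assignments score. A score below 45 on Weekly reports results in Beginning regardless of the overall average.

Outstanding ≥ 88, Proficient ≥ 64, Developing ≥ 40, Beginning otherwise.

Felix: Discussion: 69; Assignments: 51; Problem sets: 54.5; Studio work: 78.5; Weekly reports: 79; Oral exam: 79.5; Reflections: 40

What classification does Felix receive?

Developing

Discussion (69) > Assignments (51), so Assignments counts as 69.
Weekly reports score 79 ≥ 45: minimum met.
Weighted total:
  Discussion 69 × 0.1 = 6.9
  Assignments 69 × 0.05 = 3.45
  Problem sets 54.5 × 0.07 = 3.815
  Studio work 78.5 × 0.36 = 28.26
  Weekly reports 79 × 0.07 = 5.53
  Oral exam 79.5 × 0.05 = 3.975
  Reflections 40 × 0.3 = 12
Sum = 63.93
63.93 is ≥ 40 and < 64 → Developing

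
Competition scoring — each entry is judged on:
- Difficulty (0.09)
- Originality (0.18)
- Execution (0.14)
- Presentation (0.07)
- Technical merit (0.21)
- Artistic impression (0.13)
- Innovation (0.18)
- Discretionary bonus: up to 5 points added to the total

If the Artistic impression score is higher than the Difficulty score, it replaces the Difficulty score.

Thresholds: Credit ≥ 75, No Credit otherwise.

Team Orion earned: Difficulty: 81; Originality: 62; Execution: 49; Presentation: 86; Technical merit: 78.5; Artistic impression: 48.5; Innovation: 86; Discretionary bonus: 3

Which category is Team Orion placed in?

Artistic impression (48.5) ≤ Difficulty (81), so Difficulty stays at 81.
Weighted total:
  Difficulty 81 × 0.09 = 7.29
  Originality 62 × 0.18 = 11.16
  Execution 49 × 0.14 = 6.86
  Presentation 86 × 0.07 = 6.02
  Technical merit 78.5 × 0.21 = 16.485
  Artistic impression 48.5 × 0.13 = 6.305
  Innovation 86 × 0.18 = 15.48
Sum = 69.6
Discretionary bonus: 69.6 + 3 = 72.6
72.6 < 75 → No Credit

No Credit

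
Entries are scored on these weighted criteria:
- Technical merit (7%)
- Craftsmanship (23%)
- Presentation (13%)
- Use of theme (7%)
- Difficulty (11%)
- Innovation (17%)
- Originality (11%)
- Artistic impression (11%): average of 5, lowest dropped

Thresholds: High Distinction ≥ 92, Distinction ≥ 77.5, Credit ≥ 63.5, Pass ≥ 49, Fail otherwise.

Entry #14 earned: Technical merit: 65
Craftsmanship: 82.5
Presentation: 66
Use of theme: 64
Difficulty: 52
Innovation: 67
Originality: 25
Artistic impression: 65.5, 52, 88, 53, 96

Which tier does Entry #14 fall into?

Credit

Artistic impression: drop 52 → average of remaining 4 = 302.5/4 = 75.625
Weighted total:
  Technical merit 65 × 0.07 = 4.55
  Craftsmanship 82.5 × 0.23 = 18.975
  Presentation 66 × 0.13 = 8.58
  Use of theme 64 × 0.07 = 4.48
  Difficulty 52 × 0.11 = 5.72
  Innovation 67 × 0.17 = 11.39
  Originality 25 × 0.11 = 2.75
  Artistic impression 75.625 × 0.11 = 8.31875
Sum = 64.76375
64.76375 is ≥ 63.5 and < 77.5 → Credit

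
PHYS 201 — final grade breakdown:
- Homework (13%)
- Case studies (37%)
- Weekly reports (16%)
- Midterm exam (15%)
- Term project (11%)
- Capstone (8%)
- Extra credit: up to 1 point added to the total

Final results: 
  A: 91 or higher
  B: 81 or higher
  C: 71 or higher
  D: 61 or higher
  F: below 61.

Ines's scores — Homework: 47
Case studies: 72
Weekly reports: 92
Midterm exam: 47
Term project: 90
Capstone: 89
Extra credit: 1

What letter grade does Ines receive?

Weighted total:
  Homework 47 × 0.13 = 6.11
  Case studies 72 × 0.37 = 26.64
  Weekly reports 92 × 0.16 = 14.72
  Midterm exam 47 × 0.15 = 7.05
  Term project 90 × 0.11 = 9.9
  Capstone 89 × 0.08 = 7.12
Sum = 71.54
Extra credit: 71.54 + 1 = 72.54
72.54 is ≥ 71 and < 81 → C

C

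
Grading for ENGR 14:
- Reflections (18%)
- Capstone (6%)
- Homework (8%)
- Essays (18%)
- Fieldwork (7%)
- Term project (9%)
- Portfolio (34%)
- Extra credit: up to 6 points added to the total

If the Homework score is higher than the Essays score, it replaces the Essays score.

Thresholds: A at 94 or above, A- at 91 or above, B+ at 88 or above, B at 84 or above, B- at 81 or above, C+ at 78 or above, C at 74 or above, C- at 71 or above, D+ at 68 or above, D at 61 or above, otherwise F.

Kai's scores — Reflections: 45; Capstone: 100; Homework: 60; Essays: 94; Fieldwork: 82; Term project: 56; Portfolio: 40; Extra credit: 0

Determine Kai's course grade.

F

Homework (60) ≤ Essays (94), so Essays stays at 94.
Weighted total:
  Reflections 45 × 0.18 = 8.1
  Capstone 100 × 0.06 = 6
  Homework 60 × 0.08 = 4.8
  Essays 94 × 0.18 = 16.92
  Fieldwork 82 × 0.07 = 5.74
  Term project 56 × 0.09 = 5.04
  Portfolio 40 × 0.34 = 13.6
Sum = 60.2
Extra credit: 60.2 + 0 = 60.2
60.2 < 61 → F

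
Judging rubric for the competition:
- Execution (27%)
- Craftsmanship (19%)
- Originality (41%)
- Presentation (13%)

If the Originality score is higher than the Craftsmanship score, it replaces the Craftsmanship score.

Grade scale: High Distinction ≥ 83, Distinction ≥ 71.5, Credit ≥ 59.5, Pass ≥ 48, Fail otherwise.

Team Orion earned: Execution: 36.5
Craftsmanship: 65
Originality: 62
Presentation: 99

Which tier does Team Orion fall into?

Originality (62) ≤ Craftsmanship (65), so Craftsmanship stays at 65.
Weighted total:
  Execution 36.5 × 0.27 = 9.855
  Craftsmanship 65 × 0.19 = 12.35
  Originality 62 × 0.41 = 25.42
  Presentation 99 × 0.13 = 12.87
Sum = 60.495
60.495 is ≥ 59.5 and < 71.5 → Credit

Credit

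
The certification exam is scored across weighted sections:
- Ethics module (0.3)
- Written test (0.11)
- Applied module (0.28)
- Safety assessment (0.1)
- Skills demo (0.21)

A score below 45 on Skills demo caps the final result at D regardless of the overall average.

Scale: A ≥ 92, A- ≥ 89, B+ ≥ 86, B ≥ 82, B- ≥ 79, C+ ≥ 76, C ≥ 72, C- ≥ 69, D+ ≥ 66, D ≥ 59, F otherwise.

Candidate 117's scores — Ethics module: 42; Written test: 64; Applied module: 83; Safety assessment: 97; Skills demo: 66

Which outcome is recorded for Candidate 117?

D+

Skills demo score 66 ≥ 45: minimum met.
Weighted total:
  Ethics module 42 × 0.3 = 12.6
  Written test 64 × 0.11 = 7.04
  Applied module 83 × 0.28 = 23.24
  Safety assessment 97 × 0.1 = 9.7
  Skills demo 66 × 0.21 = 13.86
Sum = 66.44
66.44 is ≥ 66 and < 69 → D+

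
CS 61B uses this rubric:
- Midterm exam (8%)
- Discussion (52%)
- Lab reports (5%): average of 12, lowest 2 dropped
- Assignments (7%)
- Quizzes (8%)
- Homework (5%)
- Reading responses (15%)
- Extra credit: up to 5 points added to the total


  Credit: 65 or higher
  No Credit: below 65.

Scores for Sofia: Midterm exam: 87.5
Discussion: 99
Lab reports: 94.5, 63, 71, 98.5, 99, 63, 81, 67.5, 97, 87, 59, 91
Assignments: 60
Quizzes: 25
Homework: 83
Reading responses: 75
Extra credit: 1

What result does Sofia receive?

Credit

Lab reports: drop 59, 63 → average of remaining 10 = 849.5/10 = 84.95
Weighted total:
  Midterm exam 87.5 × 0.08 = 7
  Discussion 99 × 0.52 = 51.48
  Lab reports 84.95 × 0.05 = 4.2475
  Assignments 60 × 0.07 = 4.2
  Quizzes 25 × 0.08 = 2
  Homework 83 × 0.05 = 4.15
  Reading responses 75 × 0.15 = 11.25
Sum = 84.3275
Extra credit: 84.3275 + 1 = 85.3275
85.3275 ≥ 65 → Credit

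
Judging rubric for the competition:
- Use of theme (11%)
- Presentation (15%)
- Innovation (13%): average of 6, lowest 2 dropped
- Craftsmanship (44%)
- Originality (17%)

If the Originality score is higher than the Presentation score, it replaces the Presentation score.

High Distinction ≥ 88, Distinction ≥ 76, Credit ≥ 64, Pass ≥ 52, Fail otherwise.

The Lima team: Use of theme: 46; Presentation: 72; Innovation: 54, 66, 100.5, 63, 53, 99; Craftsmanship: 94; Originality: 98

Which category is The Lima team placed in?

Innovation: drop 53, 54 → average of remaining 4 = 328.5/4 = 82.125
Originality (98) > Presentation (72), so Presentation counts as 98.
Weighted total:
  Use of theme 46 × 0.11 = 5.06
  Presentation 98 × 0.15 = 14.7
  Innovation 82.125 × 0.13 = 10.67625
  Craftsmanship 94 × 0.44 = 41.36
  Originality 98 × 0.17 = 16.66
Sum = 88.45625
88.45625 ≥ 88 → High Distinction

High Distinction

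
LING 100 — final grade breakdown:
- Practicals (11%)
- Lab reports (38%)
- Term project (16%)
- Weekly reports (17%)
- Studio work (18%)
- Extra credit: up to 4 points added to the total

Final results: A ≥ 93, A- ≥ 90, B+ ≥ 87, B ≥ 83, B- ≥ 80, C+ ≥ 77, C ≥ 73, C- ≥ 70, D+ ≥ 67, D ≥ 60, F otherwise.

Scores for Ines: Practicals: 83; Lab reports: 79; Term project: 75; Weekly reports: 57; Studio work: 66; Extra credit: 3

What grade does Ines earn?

Weighted total:
  Practicals 83 × 0.11 = 9.13
  Lab reports 79 × 0.38 = 30.02
  Term project 75 × 0.16 = 12
  Weekly reports 57 × 0.17 = 9.69
  Studio work 66 × 0.18 = 11.88
Sum = 72.72
Extra credit: 72.72 + 3 = 75.72
75.72 is ≥ 73 and < 77 → C

C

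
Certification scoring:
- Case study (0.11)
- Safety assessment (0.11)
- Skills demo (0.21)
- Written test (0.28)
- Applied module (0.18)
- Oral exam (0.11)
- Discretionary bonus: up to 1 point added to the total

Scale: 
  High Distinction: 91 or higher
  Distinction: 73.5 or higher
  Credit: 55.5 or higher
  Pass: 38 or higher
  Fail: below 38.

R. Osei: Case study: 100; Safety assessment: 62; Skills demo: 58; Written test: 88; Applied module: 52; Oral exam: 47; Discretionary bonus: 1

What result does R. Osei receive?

Credit

Weighted total:
  Case study 100 × 0.11 = 11
  Safety assessment 62 × 0.11 = 6.82
  Skills demo 58 × 0.21 = 12.18
  Written test 88 × 0.28 = 24.64
  Applied module 52 × 0.18 = 9.36
  Oral exam 47 × 0.11 = 5.17
Sum = 69.17
Discretionary bonus: 69.17 + 1 = 70.17
70.17 is ≥ 55.5 and < 73.5 → Credit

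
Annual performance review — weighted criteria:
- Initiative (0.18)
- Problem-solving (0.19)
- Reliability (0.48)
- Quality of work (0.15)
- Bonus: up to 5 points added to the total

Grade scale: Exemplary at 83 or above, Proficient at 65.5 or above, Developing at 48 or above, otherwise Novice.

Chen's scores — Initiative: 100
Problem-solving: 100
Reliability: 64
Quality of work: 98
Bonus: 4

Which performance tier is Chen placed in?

Exemplary

Weighted total:
  Initiative 100 × 0.18 = 18
  Problem-solving 100 × 0.19 = 19
  Reliability 64 × 0.48 = 30.72
  Quality of work 98 × 0.15 = 14.7
Sum = 82.42
Bonus: 82.42 + 4 = 86.42
86.42 ≥ 83 → Exemplary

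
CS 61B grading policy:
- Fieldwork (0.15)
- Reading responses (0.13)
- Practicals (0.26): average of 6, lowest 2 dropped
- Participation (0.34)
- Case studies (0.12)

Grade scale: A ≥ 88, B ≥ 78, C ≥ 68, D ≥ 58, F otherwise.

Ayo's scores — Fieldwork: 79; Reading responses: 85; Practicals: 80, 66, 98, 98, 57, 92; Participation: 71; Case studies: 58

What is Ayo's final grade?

C

Practicals: drop 57, 66 → average of remaining 4 = 368/4 = 92
Weighted total:
  Fieldwork 79 × 0.15 = 11.85
  Reading responses 85 × 0.13 = 11.05
  Practicals 92 × 0.26 = 23.92
  Participation 71 × 0.34 = 24.14
  Case studies 58 × 0.12 = 6.96
Sum = 77.92
77.92 is ≥ 68 and < 78 → C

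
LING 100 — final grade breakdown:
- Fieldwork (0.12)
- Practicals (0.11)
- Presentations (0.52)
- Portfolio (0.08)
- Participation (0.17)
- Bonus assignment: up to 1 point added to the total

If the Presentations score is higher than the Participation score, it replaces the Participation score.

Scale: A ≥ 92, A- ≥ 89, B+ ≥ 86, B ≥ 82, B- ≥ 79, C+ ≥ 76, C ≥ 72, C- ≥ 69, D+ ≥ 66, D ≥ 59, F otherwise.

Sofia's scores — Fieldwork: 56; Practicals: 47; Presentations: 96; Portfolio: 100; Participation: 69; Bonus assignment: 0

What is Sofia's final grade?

B+

Presentations (96) > Participation (69), so Participation counts as 96.
Weighted total:
  Fieldwork 56 × 0.12 = 6.72
  Practicals 47 × 0.11 = 5.17
  Presentations 96 × 0.52 = 49.92
  Portfolio 100 × 0.08 = 8
  Participation 96 × 0.17 = 16.32
Sum = 86.13
Bonus assignment: 86.13 + 0 = 86.13
86.13 is ≥ 86 and < 89 → B+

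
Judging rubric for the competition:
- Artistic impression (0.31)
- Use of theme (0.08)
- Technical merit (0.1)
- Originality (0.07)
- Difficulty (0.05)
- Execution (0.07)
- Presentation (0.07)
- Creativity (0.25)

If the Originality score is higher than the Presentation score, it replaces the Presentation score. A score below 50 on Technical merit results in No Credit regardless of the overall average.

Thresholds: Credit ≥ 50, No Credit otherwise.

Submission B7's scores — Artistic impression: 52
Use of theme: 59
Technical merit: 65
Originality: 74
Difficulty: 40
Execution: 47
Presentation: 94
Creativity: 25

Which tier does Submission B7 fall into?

Originality (74) ≤ Presentation (94), so Presentation stays at 94.
Technical merit score 65 ≥ 50: minimum met.
Weighted total:
  Artistic impression 52 × 0.31 = 16.12
  Use of theme 59 × 0.08 = 4.72
  Technical merit 65 × 0.1 = 6.5
  Originality 74 × 0.07 = 5.18
  Difficulty 40 × 0.05 = 2
  Execution 47 × 0.07 = 3.29
  Presentation 94 × 0.07 = 6.58
  Creativity 25 × 0.25 = 6.25
Sum = 50.64
50.64 ≥ 50 → Credit

Credit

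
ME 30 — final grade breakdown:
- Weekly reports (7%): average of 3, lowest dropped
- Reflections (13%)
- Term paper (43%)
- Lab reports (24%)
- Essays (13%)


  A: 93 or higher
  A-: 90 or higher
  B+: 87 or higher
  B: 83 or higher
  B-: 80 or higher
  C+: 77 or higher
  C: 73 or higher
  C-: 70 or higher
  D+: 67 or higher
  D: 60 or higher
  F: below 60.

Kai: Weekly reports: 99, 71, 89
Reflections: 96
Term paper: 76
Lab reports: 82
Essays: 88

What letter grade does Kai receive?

Weekly reports: drop 71 → average of remaining 2 = 188/2 = 94
Weighted total:
  Weekly reports 94 × 0.07 = 6.58
  Reflections 96 × 0.13 = 12.48
  Term paper 76 × 0.43 = 32.68
  Lab reports 82 × 0.24 = 19.68
  Essays 88 × 0.13 = 11.44
Sum = 82.86
82.86 is ≥ 80 and < 83 → B-

B-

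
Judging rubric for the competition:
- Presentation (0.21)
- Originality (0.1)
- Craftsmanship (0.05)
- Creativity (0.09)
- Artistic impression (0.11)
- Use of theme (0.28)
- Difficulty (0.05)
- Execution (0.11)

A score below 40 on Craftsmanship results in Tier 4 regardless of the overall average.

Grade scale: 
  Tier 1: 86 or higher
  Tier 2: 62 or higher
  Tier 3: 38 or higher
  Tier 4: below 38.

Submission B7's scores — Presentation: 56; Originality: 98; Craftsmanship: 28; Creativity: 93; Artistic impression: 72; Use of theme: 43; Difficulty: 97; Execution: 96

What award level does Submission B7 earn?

Tier 4

Craftsmanship score 28 < 40: minimum not met.
Weighted total:
  Presentation 56 × 0.21 = 11.76
  Originality 98 × 0.1 = 9.8
  Craftsmanship 28 × 0.05 = 1.4
  Creativity 93 × 0.09 = 8.37
  Artistic impression 72 × 0.11 = 7.92
  Use of theme 43 × 0.28 = 12.04
  Difficulty 97 × 0.05 = 4.85
  Execution 96 × 0.11 = 10.56
Sum = 66.7
Because the Craftsmanship minimum was not met, the result is Tier 4.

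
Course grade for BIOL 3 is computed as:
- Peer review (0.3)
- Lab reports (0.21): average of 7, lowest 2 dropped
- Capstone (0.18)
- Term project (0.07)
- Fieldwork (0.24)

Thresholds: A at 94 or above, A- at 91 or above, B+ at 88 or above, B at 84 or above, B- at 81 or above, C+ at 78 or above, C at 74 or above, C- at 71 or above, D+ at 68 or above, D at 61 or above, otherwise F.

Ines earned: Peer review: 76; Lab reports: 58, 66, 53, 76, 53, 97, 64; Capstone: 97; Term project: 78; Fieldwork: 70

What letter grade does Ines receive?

Lab reports: drop 53, 53 → average of remaining 5 = 361/5 = 72.2
Weighted total:
  Peer review 76 × 0.3 = 22.8
  Lab reports 72.2 × 0.21 = 15.162
  Capstone 97 × 0.18 = 17.46
  Term project 78 × 0.07 = 5.46
  Fieldwork 70 × 0.24 = 16.8
Sum = 77.682
77.682 is ≥ 74 and < 78 → C

C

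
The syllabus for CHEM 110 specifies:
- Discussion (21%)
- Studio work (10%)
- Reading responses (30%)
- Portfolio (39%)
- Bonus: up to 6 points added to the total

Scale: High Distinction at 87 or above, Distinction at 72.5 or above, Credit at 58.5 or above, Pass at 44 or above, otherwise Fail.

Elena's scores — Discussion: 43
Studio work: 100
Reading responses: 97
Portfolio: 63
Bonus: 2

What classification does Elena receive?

Weighted total:
  Discussion 43 × 0.21 = 9.03
  Studio work 100 × 0.1 = 10
  Reading responses 97 × 0.3 = 29.1
  Portfolio 63 × 0.39 = 24.57
Sum = 72.7
Bonus: 72.7 + 2 = 74.7
74.7 is ≥ 72.5 and < 87 → Distinction

Distinction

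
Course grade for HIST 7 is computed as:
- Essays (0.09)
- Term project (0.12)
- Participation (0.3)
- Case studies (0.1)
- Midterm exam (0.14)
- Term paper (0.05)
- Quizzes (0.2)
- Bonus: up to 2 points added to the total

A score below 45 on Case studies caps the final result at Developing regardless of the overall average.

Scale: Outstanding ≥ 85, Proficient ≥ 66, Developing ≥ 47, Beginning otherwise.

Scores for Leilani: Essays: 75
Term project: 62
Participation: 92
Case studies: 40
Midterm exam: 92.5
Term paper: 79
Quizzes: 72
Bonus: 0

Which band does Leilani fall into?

Case studies score 40 < 45: minimum not met.
Weighted total:
  Essays 75 × 0.09 = 6.75
  Term project 62 × 0.12 = 7.44
  Participation 92 × 0.3 = 27.6
  Case studies 40 × 0.1 = 4
  Midterm exam 92.5 × 0.14 = 12.95
  Term paper 79 × 0.05 = 3.95
  Quizzes 72 × 0.2 = 14.4
Sum = 77.09
Bonus: 77.09 + 0 = 77.09
77.09 would be Proficient; cap at Developing applies → Developing.

Developing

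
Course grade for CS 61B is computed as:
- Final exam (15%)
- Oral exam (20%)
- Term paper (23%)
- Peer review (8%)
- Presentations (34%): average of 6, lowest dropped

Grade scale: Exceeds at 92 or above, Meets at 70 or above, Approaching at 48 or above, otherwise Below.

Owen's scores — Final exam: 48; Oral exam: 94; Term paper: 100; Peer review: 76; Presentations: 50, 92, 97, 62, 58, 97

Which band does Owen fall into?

Meets

Presentations: drop 50 → average of remaining 5 = 406/5 = 81.2
Weighted total:
  Final exam 48 × 0.15 = 7.2
  Oral exam 94 × 0.2 = 18.8
  Term paper 100 × 0.23 = 23
  Peer review 76 × 0.08 = 6.08
  Presentations 81.2 × 0.34 = 27.608
Sum = 82.688
82.688 is ≥ 70 and < 92 → Meets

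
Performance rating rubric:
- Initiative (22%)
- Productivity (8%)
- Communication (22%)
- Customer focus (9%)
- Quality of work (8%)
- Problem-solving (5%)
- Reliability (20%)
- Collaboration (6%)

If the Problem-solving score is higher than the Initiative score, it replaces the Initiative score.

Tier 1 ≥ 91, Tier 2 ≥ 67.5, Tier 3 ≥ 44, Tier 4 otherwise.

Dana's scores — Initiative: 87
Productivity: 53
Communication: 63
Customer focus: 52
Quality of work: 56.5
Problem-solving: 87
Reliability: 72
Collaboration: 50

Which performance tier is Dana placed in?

Problem-solving (87) ≤ Initiative (87), so Initiative stays at 87.
Weighted total:
  Initiative 87 × 0.22 = 19.14
  Productivity 53 × 0.08 = 4.24
  Communication 63 × 0.22 = 13.86
  Customer focus 52 × 0.09 = 4.68
  Quality of work 56.5 × 0.08 = 4.52
  Problem-solving 87 × 0.05 = 4.35
  Reliability 72 × 0.2 = 14.4
  Collaboration 50 × 0.06 = 3
Sum = 68.19
68.19 is ≥ 67.5 and < 91 → Tier 2

Tier 2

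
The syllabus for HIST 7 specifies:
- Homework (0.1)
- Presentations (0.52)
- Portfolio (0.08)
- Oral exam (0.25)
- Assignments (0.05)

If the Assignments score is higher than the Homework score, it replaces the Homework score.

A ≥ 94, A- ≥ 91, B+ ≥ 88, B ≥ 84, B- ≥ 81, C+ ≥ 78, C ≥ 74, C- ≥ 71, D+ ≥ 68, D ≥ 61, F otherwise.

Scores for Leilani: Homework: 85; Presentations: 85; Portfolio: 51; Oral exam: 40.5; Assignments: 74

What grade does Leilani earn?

D+

Assignments (74) ≤ Homework (85), so Homework stays at 85.
Weighted total:
  Homework 85 × 0.1 = 8.5
  Presentations 85 × 0.52 = 44.2
  Portfolio 51 × 0.08 = 4.08
  Oral exam 40.5 × 0.25 = 10.125
  Assignments 74 × 0.05 = 3.7
Sum = 70.605
70.605 is ≥ 68 and < 71 → D+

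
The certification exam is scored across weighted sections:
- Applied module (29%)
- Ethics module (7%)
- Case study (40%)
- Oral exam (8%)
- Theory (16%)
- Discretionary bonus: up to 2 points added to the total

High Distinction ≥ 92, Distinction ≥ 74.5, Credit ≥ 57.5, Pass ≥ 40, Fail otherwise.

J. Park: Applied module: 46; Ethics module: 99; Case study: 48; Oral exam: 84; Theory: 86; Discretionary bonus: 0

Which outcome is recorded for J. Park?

Weighted total:
  Applied module 46 × 0.29 = 13.34
  Ethics module 99 × 0.07 = 6.93
  Case study 48 × 0.4 = 19.2
  Oral exam 84 × 0.08 = 6.72
  Theory 86 × 0.16 = 13.76
Sum = 59.95
Discretionary bonus: 59.95 + 0 = 59.95
59.95 is ≥ 57.5 and < 74.5 → Credit

Credit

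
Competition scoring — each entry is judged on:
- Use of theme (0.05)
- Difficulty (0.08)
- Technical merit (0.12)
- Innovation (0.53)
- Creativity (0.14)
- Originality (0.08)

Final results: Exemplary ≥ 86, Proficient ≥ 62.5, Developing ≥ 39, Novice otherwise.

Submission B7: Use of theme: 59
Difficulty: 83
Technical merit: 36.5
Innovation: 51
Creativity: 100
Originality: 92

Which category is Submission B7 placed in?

Developing

Weighted total:
  Use of theme 59 × 0.05 = 2.95
  Difficulty 83 × 0.08 = 6.64
  Technical merit 36.5 × 0.12 = 4.38
  Innovation 51 × 0.53 = 27.03
  Creativity 100 × 0.14 = 14
  Originality 92 × 0.08 = 7.36
Sum = 62.36
62.36 is ≥ 39 and < 62.5 → Developing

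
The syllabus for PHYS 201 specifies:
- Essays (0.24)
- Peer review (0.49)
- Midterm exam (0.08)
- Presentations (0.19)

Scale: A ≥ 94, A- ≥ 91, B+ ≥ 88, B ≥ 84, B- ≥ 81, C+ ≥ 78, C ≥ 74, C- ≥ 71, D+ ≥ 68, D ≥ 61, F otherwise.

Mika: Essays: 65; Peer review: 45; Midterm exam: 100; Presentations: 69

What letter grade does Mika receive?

Weighted total:
  Essays 65 × 0.24 = 15.6
  Peer review 45 × 0.49 = 22.05
  Midterm exam 100 × 0.08 = 8
  Presentations 69 × 0.19 = 13.11
Sum = 58.76
58.76 < 61 → F

F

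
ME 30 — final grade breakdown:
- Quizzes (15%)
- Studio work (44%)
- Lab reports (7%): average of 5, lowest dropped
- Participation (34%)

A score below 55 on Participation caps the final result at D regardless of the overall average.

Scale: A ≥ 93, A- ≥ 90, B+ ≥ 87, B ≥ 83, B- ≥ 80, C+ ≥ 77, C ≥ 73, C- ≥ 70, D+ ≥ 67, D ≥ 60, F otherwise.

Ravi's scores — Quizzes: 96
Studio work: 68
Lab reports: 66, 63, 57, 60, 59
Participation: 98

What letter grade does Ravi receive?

B-

Lab reports: drop 57 → average of remaining 4 = 248/4 = 62
Participation score 98 ≥ 55: minimum met.
Weighted total:
  Quizzes 96 × 0.15 = 14.4
  Studio work 68 × 0.44 = 29.92
  Lab reports 62 × 0.07 = 4.34
  Participation 98 × 0.34 = 33.32
Sum = 81.98
81.98 is ≥ 80 and < 83 → B-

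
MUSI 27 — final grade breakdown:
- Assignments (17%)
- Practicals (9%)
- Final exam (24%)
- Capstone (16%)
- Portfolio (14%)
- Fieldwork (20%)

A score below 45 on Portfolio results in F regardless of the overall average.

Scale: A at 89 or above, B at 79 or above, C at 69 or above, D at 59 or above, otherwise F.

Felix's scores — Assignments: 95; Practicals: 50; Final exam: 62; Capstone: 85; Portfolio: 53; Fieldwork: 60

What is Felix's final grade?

D

Portfolio score 53 ≥ 45: minimum met.
Weighted total:
  Assignments 95 × 0.17 = 16.15
  Practicals 50 × 0.09 = 4.5
  Final exam 62 × 0.24 = 14.88
  Capstone 85 × 0.16 = 13.6
  Portfolio 53 × 0.14 = 7.42
  Fieldwork 60 × 0.2 = 12
Sum = 68.55
68.55 is ≥ 59 and < 69 → D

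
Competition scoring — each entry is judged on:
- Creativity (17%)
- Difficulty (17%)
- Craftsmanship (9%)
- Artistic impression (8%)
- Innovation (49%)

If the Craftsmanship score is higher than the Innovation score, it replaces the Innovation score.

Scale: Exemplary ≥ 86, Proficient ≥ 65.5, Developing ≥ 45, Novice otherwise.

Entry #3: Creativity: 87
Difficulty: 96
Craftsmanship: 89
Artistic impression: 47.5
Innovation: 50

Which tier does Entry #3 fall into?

Exemplary

Craftsmanship (89) > Innovation (50), so Innovation counts as 89.
Weighted total:
  Creativity 87 × 0.17 = 14.79
  Difficulty 96 × 0.17 = 16.32
  Craftsmanship 89 × 0.09 = 8.01
  Artistic impression 47.5 × 0.08 = 3.8
  Innovation 89 × 0.49 = 43.61
Sum = 86.53
86.53 ≥ 86 → Exemplary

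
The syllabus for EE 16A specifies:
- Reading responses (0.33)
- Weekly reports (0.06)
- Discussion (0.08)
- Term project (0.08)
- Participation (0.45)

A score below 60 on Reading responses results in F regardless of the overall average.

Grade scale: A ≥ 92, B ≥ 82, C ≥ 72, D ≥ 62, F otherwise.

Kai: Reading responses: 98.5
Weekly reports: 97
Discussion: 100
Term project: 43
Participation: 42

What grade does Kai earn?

D

Reading responses score 98.5 ≥ 60: minimum met.
Weighted total:
  Reading responses 98.5 × 0.33 = 32.505
  Weekly reports 97 × 0.06 = 5.82
  Discussion 100 × 0.08 = 8
  Term project 43 × 0.08 = 3.44
  Participation 42 × 0.45 = 18.9
Sum = 68.665
68.665 is ≥ 62 and < 72 → D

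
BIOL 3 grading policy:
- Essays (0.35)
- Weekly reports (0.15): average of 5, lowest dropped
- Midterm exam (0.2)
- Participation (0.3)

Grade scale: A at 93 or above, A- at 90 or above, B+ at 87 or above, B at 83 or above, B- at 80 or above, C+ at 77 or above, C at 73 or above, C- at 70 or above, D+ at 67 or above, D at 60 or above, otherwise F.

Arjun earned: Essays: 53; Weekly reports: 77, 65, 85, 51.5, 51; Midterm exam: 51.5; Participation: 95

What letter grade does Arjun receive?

Weekly reports: drop 51 → average of remaining 4 = 278.5/4 = 69.625
Weighted total:
  Essays 53 × 0.35 = 18.55
  Weekly reports 69.625 × 0.15 = 10.44375
  Midterm exam 51.5 × 0.2 = 10.3
  Participation 95 × 0.3 = 28.5
Sum = 67.79375
67.79375 is ≥ 67 and < 70 → D+

D+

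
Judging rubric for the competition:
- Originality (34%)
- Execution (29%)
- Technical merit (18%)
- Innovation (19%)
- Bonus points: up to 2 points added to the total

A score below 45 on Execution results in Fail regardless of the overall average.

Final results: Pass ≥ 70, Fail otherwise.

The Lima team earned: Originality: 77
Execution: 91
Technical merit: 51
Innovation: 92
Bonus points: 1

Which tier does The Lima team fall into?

Pass

Execution score 91 ≥ 45: minimum met.
Weighted total:
  Originality 77 × 0.34 = 26.18
  Execution 91 × 0.29 = 26.39
  Technical merit 51 × 0.18 = 9.18
  Innovation 92 × 0.19 = 17.48
Sum = 79.23
Bonus points: 79.23 + 1 = 80.23
80.23 ≥ 70 → Pass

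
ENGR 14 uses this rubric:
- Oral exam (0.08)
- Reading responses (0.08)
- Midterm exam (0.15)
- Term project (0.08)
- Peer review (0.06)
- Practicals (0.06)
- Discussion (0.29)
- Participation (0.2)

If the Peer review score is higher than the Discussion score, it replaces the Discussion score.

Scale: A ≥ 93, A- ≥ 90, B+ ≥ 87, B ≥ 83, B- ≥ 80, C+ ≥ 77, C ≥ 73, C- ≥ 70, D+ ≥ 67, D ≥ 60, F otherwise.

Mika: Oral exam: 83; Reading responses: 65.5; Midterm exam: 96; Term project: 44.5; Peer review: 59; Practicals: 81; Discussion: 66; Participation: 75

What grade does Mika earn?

C-

Peer review (59) ≤ Discussion (66), so Discussion stays at 66.
Weighted total:
  Oral exam 83 × 0.08 = 6.64
  Reading responses 65.5 × 0.08 = 5.24
  Midterm exam 96 × 0.15 = 14.4
  Term project 44.5 × 0.08 = 3.56
  Peer review 59 × 0.06 = 3.54
  Practicals 81 × 0.06 = 4.86
  Discussion 66 × 0.29 = 19.14
  Participation 75 × 0.2 = 15
Sum = 72.38
72.38 is ≥ 70 and < 73 → C-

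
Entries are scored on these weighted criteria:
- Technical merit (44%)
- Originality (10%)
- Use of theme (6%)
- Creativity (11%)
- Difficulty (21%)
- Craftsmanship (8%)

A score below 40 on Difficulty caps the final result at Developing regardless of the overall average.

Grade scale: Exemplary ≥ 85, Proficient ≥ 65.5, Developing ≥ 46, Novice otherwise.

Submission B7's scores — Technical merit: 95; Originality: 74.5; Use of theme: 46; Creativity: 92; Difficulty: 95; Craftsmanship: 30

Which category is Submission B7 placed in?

Difficulty score 95 ≥ 40: minimum met.
Weighted total:
  Technical merit 95 × 0.44 = 41.8
  Originality 74.5 × 0.1 = 7.45
  Use of theme 46 × 0.06 = 2.76
  Creativity 92 × 0.11 = 10.12
  Difficulty 95 × 0.21 = 19.95
  Craftsmanship 30 × 0.08 = 2.4
Sum = 84.48
84.48 is ≥ 65.5 and < 85 → Proficient

Proficient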